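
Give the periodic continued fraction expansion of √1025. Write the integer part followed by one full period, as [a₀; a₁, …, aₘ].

[32; 64]

a₀ = ⌊√1025⌋ = 32.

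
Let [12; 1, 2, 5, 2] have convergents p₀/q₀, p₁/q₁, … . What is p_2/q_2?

38/3

Using pₖ = aₖpₖ₋₁ + pₖ₋₂, qₖ = aₖqₖ₋₁ + qₖ₋₂ (with p₋₁=1, p₋₂=0, q₋₁=0, q₋₂=1):
  k=0: a=12, p=12, q=1
  k=1: a=1, p=13, q=1
  k=2: a=2, p=38, q=3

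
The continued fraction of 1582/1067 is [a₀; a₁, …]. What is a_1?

1582 = 1·1067 + 515   →  a_0 = 1
1067 = 2·515 + 37   →  a_1 = 2

2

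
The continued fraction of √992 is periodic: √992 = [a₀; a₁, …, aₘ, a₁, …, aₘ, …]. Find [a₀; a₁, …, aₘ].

a₀ = ⌊√992⌋ = 31.
With m₀=0, d₀=1 and mₖ₊₁ = dₖaₖ − mₖ, dₖ₊₁ = (n − mₖ₊₁²)/dₖ, aₖ₊₁ = ⌊(a₀+mₖ₊₁)/dₖ₊₁⌋:
  k=1: m=31, d=31, a=2
  k=2: m=31, d=1, a=62
d=1 and a=2a₀=62 at k=2, so the next step gives (m, d) = (31, 31) again — its k=1 value — and the period has length 2.

[31; 2, 62]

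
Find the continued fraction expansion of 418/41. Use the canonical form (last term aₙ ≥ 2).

[10; 5, 8]

418 = 10×41 + 8
41 = 5×8 + 1
8 = 8×1 + 0  (stop)
So 418/41 = [10; 5, 8].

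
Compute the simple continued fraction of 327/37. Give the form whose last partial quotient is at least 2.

[8; 1, 5, 6]

327 = 8·37 + 31
37 = 1·31 + 6
31 = 5·6 + 1
6 = 6·1 + 0  (stop)
So 327/37 = [8; 1, 5, 6].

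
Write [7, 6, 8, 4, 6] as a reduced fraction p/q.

9033/1261

Fold from the inside: start with 6/1.
  4 + 1/6 = 25/6
  8 + 6/25 = 206/25
  6 + 25/206 = 1261/206
  7 + 206/1261 = 9033/1261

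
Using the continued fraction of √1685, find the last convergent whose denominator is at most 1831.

34522/841

√1685 = [41; 20, 1, 1, 20, 82, …] (period length 5).
Convergents:
  p_0/q_0 = 41/1
  p_1/q_1 = 821/20
  p_2/q_2 = 862/21
  p_3/q_3 = 1683/41
  p_4/q_4 = 34522/841
  p_5/q_5 = 2832487/69003
q_4 = 841 ≤ 1831 < 69003 = q_5, so the answer is 34522/841.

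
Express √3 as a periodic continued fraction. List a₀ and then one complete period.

a₀ = ⌊√3⌋ = 1.
With m₀=0, d₀=1 and mₖ₊₁ = dₖaₖ − mₖ, dₖ₊₁ = (n − mₖ₊₁²)/dₖ, aₖ₊₁ = ⌊(a₀+mₖ₊₁)/dₖ₊₁⌋:
  k=1: m=1, d=2, a=1
  k=2: m=1, d=1, a=2
d=1 and a=2a₀=2 at k=2, so the next step gives (m, d) = (1, 2) again — its k=1 value — and the period has length 2.

[1; 1, 2]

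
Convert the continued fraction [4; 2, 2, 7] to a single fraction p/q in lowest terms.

Using pₖ = aₖpₖ₋₁ + pₖ₋₂ and qₖ = aₖqₖ₋₁ + qₖ₋₂:
  k=0: a=4, p=4, q=1
  k=1: a=2, p=9, q=2
  k=2: a=2, p=22, q=5
  k=3: a=7, p=163, q=37

163/37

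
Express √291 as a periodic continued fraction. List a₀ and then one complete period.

[17; 17, 34]

a₀ = ⌊√291⌋ = 17.
With m₀=0, d₀=1 and mₖ₊₁ = dₖaₖ − mₖ, dₖ₊₁ = (n − mₖ₊₁²)/dₖ, aₖ₊₁ = ⌊(a₀+mₖ₊₁)/dₖ₊₁⌋:
  k=1: m=17, d=2, a=17
  k=2: m=17, d=1, a=34
d=1 and a=2a₀=34 at k=2, so the next step gives (m, d) = (17, 2) again — its k=1 value — and the period has length 2.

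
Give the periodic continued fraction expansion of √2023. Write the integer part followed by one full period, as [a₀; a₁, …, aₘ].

[44; 1, 43, 1, 88]

a₀ = ⌊√2023⌋ = 44.
With m₀=0, d₀=1 and mₖ₊₁ = dₖaₖ − mₖ, dₖ₊₁ = (n − mₖ₊₁²)/dₖ, aₖ₊₁ = ⌊(a₀+mₖ₊₁)/dₖ₊₁⌋:
  k=1: m=44, d=87, a=1
  k=2: m=43, d=2, a=43
  k=3: m=43, d=87, a=1
  k=4: m=44, d=1, a=88
d=1 and a=2a₀=88 at k=4, so the next step gives (m, d) = (44, 87) again — its k=1 value — and the period has length 4.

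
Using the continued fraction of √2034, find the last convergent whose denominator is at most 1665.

√2034 = [45; 10, 90, …] (period length 2).
Convergents:
  p_0/q_0 = 45/1
  p_1/q_1 = 451/10
  p_2/q_2 = 40635/901
  p_3/q_3 = 406801/9020
q_2 = 901 ≤ 1665 < 9020 = q_3, so the answer is 40635/901.

40635/901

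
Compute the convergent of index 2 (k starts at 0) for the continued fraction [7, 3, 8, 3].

Using pₖ = aₖpₖ₋₁ + pₖ₋₂, qₖ = aₖqₖ₋₁ + qₖ₋₂ (with p₋₁=1, p₋₂=0, q₋₁=0, q₋₂=1):
  k=0: a=7, p=7, q=1
  k=1: a=3, p=22, q=3
  k=2: a=8, p=183, q=25

183/25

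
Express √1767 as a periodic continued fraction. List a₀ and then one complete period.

[42; 28, 84]

a₀ = ⌊√1767⌋ = 42.
With m₀=0, d₀=1 and mₖ₊₁ = dₖaₖ − mₖ, dₖ₊₁ = (n − mₖ₊₁²)/dₖ, aₖ₊₁ = ⌊(a₀+mₖ₊₁)/dₖ₊₁⌋:
  k=1: m=42, d=3, a=28
  k=2: m=42, d=1, a=84
d=1 and a=2a₀=84 at k=2, so the next step gives (m, d) = (42, 3) again — its k=1 value — and the period has length 2.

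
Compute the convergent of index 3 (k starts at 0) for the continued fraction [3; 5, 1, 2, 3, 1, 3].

Using pₖ = aₖpₖ₋₁ + pₖ₋₂, qₖ = aₖqₖ₋₁ + qₖ₋₂ (with p₋₁=1, p₋₂=0, q₋₁=0, q₋₂=1):
  k=0: a=3, p=3, q=1
  k=1: a=5, p=16, q=5
  k=2: a=1, p=19, q=6
  k=3: a=2, p=54, q=17

54/17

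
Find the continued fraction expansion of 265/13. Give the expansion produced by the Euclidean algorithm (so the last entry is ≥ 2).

265 = 20×13 + 5
13 = 2×5 + 3
5 = 1×3 + 2
3 = 1×2 + 1
2 = 2×1 + 0  (stop)
So 265/13 = [20; 2, 1, 1, 2].

[20; 2, 1, 1, 2]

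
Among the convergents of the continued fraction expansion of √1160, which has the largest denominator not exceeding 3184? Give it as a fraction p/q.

39406/1157

√1160 = [34; 17, 68, …] (period length 2).
Convergents:
  p_0/q_0 = 34/1
  p_1/q_1 = 579/17
  p_2/q_2 = 39406/1157
  p_3/q_3 = 670481/19686
q_2 = 1157 ≤ 3184 < 19686 = q_3, so the answer is 39406/1157.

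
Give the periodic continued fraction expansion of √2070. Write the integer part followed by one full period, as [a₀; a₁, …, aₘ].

[45; 2, 90]

a₀ = ⌊√2070⌋ = 45.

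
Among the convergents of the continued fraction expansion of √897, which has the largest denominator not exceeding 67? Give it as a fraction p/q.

√897 = [29; 1, 18, 1, 58, …] (period length 4).
Convergents:
  p_0/q_0 = 29/1
  p_1/q_1 = 30/1
  p_2/q_2 = 569/19
  p_3/q_3 = 599/20
  p_4/q_4 = 35311/1179
q_3 = 20 ≤ 67 < 1179 = q_4, so the answer is 599/20.

599/20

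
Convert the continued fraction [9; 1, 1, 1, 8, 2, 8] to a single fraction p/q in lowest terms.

4499/466

Fold from the inside: start with 8/1.
  2 + 1/8 = 17/8
  8 + 8/17 = 144/17
  1 + 17/144 = 161/144
  1 + 144/161 = 305/161
  1 + 161/305 = 466/305
  9 + 305/466 = 4499/466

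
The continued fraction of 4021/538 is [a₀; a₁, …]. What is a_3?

4021 = 7·538 + 255   →  a_0 = 7
538 = 2·255 + 28   →  a_1 = 2
255 = 9·28 + 3   →  a_2 = 9
28 = 9·3 + 1   →  a_3 = 9

9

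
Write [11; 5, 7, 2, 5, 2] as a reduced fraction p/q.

Fold from the inside: start with 2/1.
  5 + 1/2 = 11/2
  2 + 2/11 = 24/11
  7 + 11/24 = 179/24
  5 + 24/179 = 919/179
  11 + 179/919 = 10288/919

10288/919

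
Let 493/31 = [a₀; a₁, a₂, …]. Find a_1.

1

493 = 15·31 + 28   →  a_0 = 15
31 = 1·28 + 3   →  a_1 = 1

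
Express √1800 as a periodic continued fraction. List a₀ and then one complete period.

a₀ = ⌊√1800⌋ = 42.
With m₀=0, d₀=1 and mₖ₊₁ = dₖaₖ − mₖ, dₖ₊₁ = (n − mₖ₊₁²)/dₖ, aₖ₊₁ = ⌊(a₀+mₖ₊₁)/dₖ₊₁⌋:
  k=1: m=42, d=36, a=2
  k=2: m=30, d=25, a=2
  k=3: m=20, d=56, a=1
  k=4: m=36, d=9, a=8
  k=5: m=36, d=56, a=1
  k=6: m=20, d=25, a=2
  k=7: m=30, d=36, a=2
  k=8: m=42, d=1, a=84
d=1 and a=2a₀=84 at k=8, so the next step gives (m, d) = (42, 36) again — its k=1 value — and the period has length 8.

[42; 2, 2, 1, 8, 1, 2, 2, 84]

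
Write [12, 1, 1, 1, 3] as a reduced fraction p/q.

Fold from the inside: start with 3/1.
  1 + 1/3 = 4/3
  1 + 3/4 = 7/4
  1 + 4/7 = 11/7
  12 + 7/11 = 139/11

139/11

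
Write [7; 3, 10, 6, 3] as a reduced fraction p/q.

Using pₖ = aₖpₖ₋₁ + pₖ₋₂ and qₖ = aₖqₖ₋₁ + qₖ₋₂:
  k=0: a=7, p=7, q=1
  k=1: a=3, p=22, q=3
  k=2: a=10, p=227, q=31
  k=3: a=6, p=1384, q=189
  k=4: a=3, p=4379, q=598

4379/598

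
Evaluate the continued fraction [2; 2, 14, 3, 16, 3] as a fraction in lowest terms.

Fold from the inside: start with 3/1.
  16 + 1/3 = 49/3
  3 + 3/49 = 150/49
  14 + 49/150 = 2149/150
  2 + 150/2149 = 4448/2149
  2 + 2149/4448 = 11045/4448

11045/4448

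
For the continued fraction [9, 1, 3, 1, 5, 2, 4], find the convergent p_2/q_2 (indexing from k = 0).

39/4

Using pₖ = aₖpₖ₋₁ + pₖ₋₂, qₖ = aₖqₖ₋₁ + qₖ₋₂ (with p₋₁=1, p₋₂=0, q₋₁=0, q₋₂=1):
  k=0: a=9, p=9, q=1
  k=1: a=1, p=10, q=1
  k=2: a=3, p=39, q=4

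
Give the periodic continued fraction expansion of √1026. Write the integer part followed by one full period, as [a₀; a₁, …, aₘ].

a₀ = ⌊√1026⌋ = 32.
With m₀=0, d₀=1 and mₖ₊₁ = dₖaₖ − mₖ, dₖ₊₁ = (n − mₖ₊₁²)/dₖ, aₖ₊₁ = ⌊(a₀+mₖ₊₁)/dₖ₊₁⌋:
  k=1: m=32, d=2, a=32
  k=2: m=32, d=1, a=64
d=1 and a=2a₀=64 at k=2, so the next step gives (m, d) = (32, 2) again — its k=1 value — and the period has length 2.

[32; 32, 64]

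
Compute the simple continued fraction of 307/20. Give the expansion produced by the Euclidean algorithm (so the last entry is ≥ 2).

307 = 15·20 + 7
20 = 2·7 + 6
7 = 1·6 + 1
6 = 6·1 + 0  (stop)
So 307/20 = [15; 2, 1, 6].

[15; 2, 1, 6]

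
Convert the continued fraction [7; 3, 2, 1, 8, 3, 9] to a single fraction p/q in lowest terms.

18437/2526

Using pₖ = aₖpₖ₋₁ + pₖ₋₂ and qₖ = aₖqₖ₋₁ + qₖ₋₂:
  k=0: a=7, p=7, q=1
  k=1: a=3, p=22, q=3
  k=2: a=2, p=51, q=7
  k=3: a=1, p=73, q=10
  k=4: a=8, p=635, q=87
  k=5: a=3, p=1978, q=271
  k=6: a=9, p=18437, q=2526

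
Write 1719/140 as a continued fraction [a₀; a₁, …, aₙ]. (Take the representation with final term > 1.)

[12; 3, 1, 1, 2, 3, 2]

1719 = 12·140 + 39
140 = 3·39 + 23
39 = 1·23 + 16
23 = 1·16 + 7
16 = 2·7 + 2
7 = 3·2 + 1
2 = 2·1 + 0  (stop)
So 1719/140 = [12; 3, 1, 1, 2, 3, 2].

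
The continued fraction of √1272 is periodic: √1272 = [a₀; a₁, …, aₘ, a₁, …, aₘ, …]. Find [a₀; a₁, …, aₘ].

a₀ = ⌊√1272⌋ = 35.

[35; 1, 1, 1, 70]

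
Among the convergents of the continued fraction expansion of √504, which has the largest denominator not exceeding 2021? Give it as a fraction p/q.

40365/1798

√504 = [22; 2, 4, 2, 44, …] (period length 4).
Convergents:
  p_0/q_0 = 22/1
  p_1/q_1 = 45/2
  p_2/q_2 = 202/9
  p_3/q_3 = 449/20
  p_4/q_4 = 19958/889
  p_5/q_5 = 40365/1798
  p_6/q_6 = 181418/8081
q_5 = 1798 ≤ 2021 < 8081 = q_6, so the answer is 40365/1798.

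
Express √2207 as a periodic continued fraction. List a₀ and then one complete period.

[46; 1, 45, 1, 92]

a₀ = ⌊√2207⌋ = 46.
With m₀=0, d₀=1 and mₖ₊₁ = dₖaₖ − mₖ, dₖ₊₁ = (n − mₖ₊₁²)/dₖ, aₖ₊₁ = ⌊(a₀+mₖ₊₁)/dₖ₊₁⌋:
  k=1: m=46, d=91, a=1
  k=2: m=45, d=2, a=45
  k=3: m=45, d=91, a=1
  k=4: m=46, d=1, a=92
d=1 and a=2a₀=92 at k=4, so the next step gives (m, d) = (46, 91) again — its k=1 value — and the period has length 4.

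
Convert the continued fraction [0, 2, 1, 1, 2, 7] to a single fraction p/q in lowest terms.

Using pₖ = aₖpₖ₋₁ + pₖ₋₂ and qₖ = aₖqₖ₋₁ + qₖ₋₂:
  k=0: a=0, p=0, q=1
  k=1: a=2, p=1, q=2
  k=2: a=1, p=1, q=3
  k=3: a=1, p=2, q=5
  k=4: a=2, p=5, q=13
  k=5: a=7, p=37, q=96

37/96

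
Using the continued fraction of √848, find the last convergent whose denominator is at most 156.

√848 = [29; 8, 3, 3, 3, 8, 58, …] (period length 6).
Convergents:
  p_0/q_0 = 29/1
  p_1/q_1 = 233/8
  p_2/q_2 = 728/25
  p_3/q_3 = 2417/83
  p_4/q_4 = 7979/274
q_3 = 83 ≤ 156 < 274 = q_4, so the answer is 2417/83.

2417/83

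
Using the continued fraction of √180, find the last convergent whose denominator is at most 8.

67/5

√180 = [13; 2, 2, 2, 26, …] (period length 4).
Convergents:
  p_0/q_0 = 13/1
  p_1/q_1 = 27/2
  p_2/q_2 = 67/5
  p_3/q_3 = 161/12
q_2 = 5 ≤ 8 < 12 = q_3, so the answer is 67/5.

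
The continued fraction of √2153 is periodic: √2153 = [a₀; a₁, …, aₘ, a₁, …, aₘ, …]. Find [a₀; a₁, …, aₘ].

[46; 2, 2, 92]

a₀ = ⌊√2153⌋ = 46.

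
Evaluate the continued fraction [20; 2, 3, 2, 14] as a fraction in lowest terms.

Using pₖ = aₖpₖ₋₁ + pₖ₋₂ and qₖ = aₖqₖ₋₁ + qₖ₋₂:
  k=0: a=20, p=20, q=1
  k=1: a=2, p=41, q=2
  k=2: a=3, p=143, q=7
  k=3: a=2, p=327, q=16
  k=4: a=14, p=4721, q=231

4721/231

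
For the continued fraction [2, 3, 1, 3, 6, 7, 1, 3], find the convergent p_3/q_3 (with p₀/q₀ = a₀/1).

Using pₖ = aₖpₖ₋₁ + pₖ₋₂, qₖ = aₖqₖ₋₁ + qₖ₋₂ (with p₋₁=1, p₋₂=0, q₋₁=0, q₋₂=1):
  k=0: a=2, p=2, q=1
  k=1: a=3, p=7, q=3
  k=2: a=1, p=9, q=4
  k=3: a=3, p=34, q=15

34/15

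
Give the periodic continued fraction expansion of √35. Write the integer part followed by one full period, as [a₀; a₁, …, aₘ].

a₀ = ⌊√35⌋ = 5.

[5; 1, 10]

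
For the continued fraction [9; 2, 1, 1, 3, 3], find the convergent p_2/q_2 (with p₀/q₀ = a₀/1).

28/3

Using pₖ = aₖpₖ₋₁ + pₖ₋₂, qₖ = aₖqₖ₋₁ + qₖ₋₂ (with p₋₁=1, p₋₂=0, q₋₁=0, q₋₂=1):
  k=0: a=9, p=9, q=1
  k=1: a=2, p=19, q=2
  k=2: a=1, p=28, q=3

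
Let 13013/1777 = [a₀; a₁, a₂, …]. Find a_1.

13013 = 7·1777 + 574   →  a_0 = 7
1777 = 3·574 + 55   →  a_1 = 3

3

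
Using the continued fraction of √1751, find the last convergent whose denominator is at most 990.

√1751 = [41; 1, 5, 2, 4, 2, 5, 1, 82, …] (period length 8).
Convergents:
  p_0/q_0 = 41/1
  p_1/q_1 = 42/1
  p_2/q_2 = 251/6
  p_3/q_3 = 544/13
  p_4/q_4 = 2427/58
  p_5/q_5 = 5398/129
  p_6/q_6 = 29417/703
  p_7/q_7 = 34815/832
  p_8/q_8 = 2884247/68927
q_7 = 832 ≤ 990 < 68927 = q_8, so the answer is 34815/832.

34815/832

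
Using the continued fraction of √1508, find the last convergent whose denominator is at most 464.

√1508 = [38; 1, 4, 1, 76, …] (period length 4).
Convergents:
  p_0/q_0 = 38/1
  p_1/q_1 = 39/1
  p_2/q_2 = 194/5
  p_3/q_3 = 233/6
  p_4/q_4 = 17902/461
  p_5/q_5 = 18135/467
q_4 = 461 ≤ 464 < 467 = q_5, so the answer is 17902/461.

17902/461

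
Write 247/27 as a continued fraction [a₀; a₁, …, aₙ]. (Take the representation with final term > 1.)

247 = 9*27 + 4
27 = 6*4 + 3
4 = 1*3 + 1
3 = 3*1 + 0  (stop)
So 247/27 = [9; 6, 1, 3].

[9; 6, 1, 3]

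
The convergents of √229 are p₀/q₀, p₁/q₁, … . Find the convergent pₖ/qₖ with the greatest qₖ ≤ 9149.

√229 = [15; 7, 1, 1, 7, 30, …] (period length 5).
Convergents:
  p_0/q_0 = 15/1
  p_1/q_1 = 106/7
  p_2/q_2 = 121/8
  p_3/q_3 = 227/15
  p_4/q_4 = 1710/113
  p_5/q_5 = 51527/3405
  p_6/q_6 = 362399/23948
q_5 = 3405 ≤ 9149 < 23948 = q_6, so the answer is 51527/3405.

51527/3405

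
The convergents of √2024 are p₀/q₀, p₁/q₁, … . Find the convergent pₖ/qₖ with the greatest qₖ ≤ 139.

4049/90

√2024 = [44; 1, 88, …] (period length 2).
Convergents:
  p_0/q_0 = 44/1
  p_1/q_1 = 45/1
  p_2/q_2 = 4004/89
  p_3/q_3 = 4049/90
  p_4/q_4 = 360316/8009
q_3 = 90 ≤ 139 < 8009 = q_4, so the answer is 4049/90.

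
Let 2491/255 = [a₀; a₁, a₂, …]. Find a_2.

2491 = 9·255 + 196   →  a_0 = 9
255 = 1·196 + 59   →  a_1 = 1
196 = 3·59 + 19   →  a_2 = 3

3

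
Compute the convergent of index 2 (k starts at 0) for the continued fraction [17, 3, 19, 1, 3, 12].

Using pₖ = aₖpₖ₋₁ + pₖ₋₂, qₖ = aₖqₖ₋₁ + qₖ₋₂ (with p₋₁=1, p₋₂=0, q₋₁=0, q₋₂=1):
  k=0: a=17, p=17, q=1
  k=1: a=3, p=52, q=3
  k=2: a=19, p=1005, q=58

1005/58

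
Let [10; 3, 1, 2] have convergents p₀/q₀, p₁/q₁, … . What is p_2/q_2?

41/4

Using pₖ = aₖpₖ₋₁ + pₖ₋₂, qₖ = aₖqₖ₋₁ + qₖ₋₂ (with p₋₁=1, p₋₂=0, q₋₁=0, q₋₂=1):
  k=0: a=10, p=10, q=1
  k=1: a=3, p=31, q=3
  k=2: a=1, p=41, q=4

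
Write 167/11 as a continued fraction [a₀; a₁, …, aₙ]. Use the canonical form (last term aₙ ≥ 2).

[15; 5, 2]

167 = 15*11 + 2
11 = 5*2 + 1
2 = 2*1 + 0  (stop)
So 167/11 = [15; 5, 2].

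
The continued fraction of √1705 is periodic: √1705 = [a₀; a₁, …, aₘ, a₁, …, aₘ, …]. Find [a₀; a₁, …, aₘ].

[41; 3, 2, 3, 82]

a₀ = ⌊√1705⌋ = 41.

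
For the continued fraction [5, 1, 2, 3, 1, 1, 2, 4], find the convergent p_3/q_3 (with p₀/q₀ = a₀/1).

Using pₖ = aₖpₖ₋₁ + pₖ₋₂, qₖ = aₖqₖ₋₁ + qₖ₋₂ (with p₋₁=1, p₋₂=0, q₋₁=0, q₋₂=1):
  k=0: a=5, p=5, q=1
  k=1: a=1, p=6, q=1
  k=2: a=2, p=17, q=3
  k=3: a=3, p=57, q=10

57/10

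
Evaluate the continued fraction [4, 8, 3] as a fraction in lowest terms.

103/25

Fold from the inside: start with 3/1.
  8 + 1/3 = 25/3
  4 + 3/25 = 103/25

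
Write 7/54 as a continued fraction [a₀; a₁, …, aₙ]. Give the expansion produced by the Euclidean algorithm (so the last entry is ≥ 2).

[0; 7, 1, 2, 2]

7 = 0×54 + 7
54 = 7×7 + 5
7 = 1×5 + 2
5 = 2×2 + 1
2 = 2×1 + 0  (stop)
So 7/54 = [0; 7, 1, 2, 2].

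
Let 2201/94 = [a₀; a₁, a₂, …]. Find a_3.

2201 = 23·94 + 39   →  a_0 = 23
94 = 2·39 + 16   →  a_1 = 2
39 = 2·16 + 7   →  a_2 = 2
16 = 2·7 + 2   →  a_3 = 2

2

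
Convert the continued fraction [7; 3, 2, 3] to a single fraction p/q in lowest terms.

175/24

Fold from the inside: start with 3/1.
  2 + 1/3 = 7/3
  3 + 3/7 = 24/7
  7 + 7/24 = 175/24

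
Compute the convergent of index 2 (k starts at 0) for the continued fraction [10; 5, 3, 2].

Using pₖ = aₖpₖ₋₁ + pₖ₋₂, qₖ = aₖqₖ₋₁ + qₖ₋₂ (with p₋₁=1, p₋₂=0, q₋₁=0, q₋₂=1):
  k=0: a=10, p=10, q=1
  k=1: a=5, p=51, q=5
  k=2: a=3, p=163, q=16

163/16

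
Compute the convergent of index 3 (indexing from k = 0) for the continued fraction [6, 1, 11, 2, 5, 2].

173/25

Using pₖ = aₖpₖ₋₁ + pₖ₋₂, qₖ = aₖqₖ₋₁ + qₖ₋₂ (with p₋₁=1, p₋₂=0, q₋₁=0, q₋₂=1):
  k=0: a=6, p=6, q=1
  k=1: a=1, p=7, q=1
  k=2: a=11, p=83, q=12
  k=3: a=2, p=173, q=25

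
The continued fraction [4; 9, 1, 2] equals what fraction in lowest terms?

Using pₖ = aₖpₖ₋₁ + pₖ₋₂ and qₖ = aₖqₖ₋₁ + qₖ₋₂:
  k=0: a=4, p=4, q=1
  k=1: a=9, p=37, q=9
  k=2: a=1, p=41, q=10
  k=3: a=2, p=119, q=29

119/29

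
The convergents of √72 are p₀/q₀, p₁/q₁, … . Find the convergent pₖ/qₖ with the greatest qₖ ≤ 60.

√72 = [8; 2, 16, …] (period length 2).
Convergents:
  p_0/q_0 = 8/1
  p_1/q_1 = 17/2
  p_2/q_2 = 280/33
  p_3/q_3 = 577/68
q_2 = 33 ≤ 60 < 68 = q_3, so the answer is 280/33.

280/33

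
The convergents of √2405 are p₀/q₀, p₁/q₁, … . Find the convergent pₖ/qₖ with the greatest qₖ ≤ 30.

1226/25

√2405 = [49; 24, 1, 1, 24, 98, …] (period length 5).
Convergents:
  p_0/q_0 = 49/1
  p_1/q_1 = 1177/24
  p_2/q_2 = 1226/25
  p_3/q_3 = 2403/49
q_2 = 25 ≤ 30 < 49 = q_3, so the answer is 1226/25.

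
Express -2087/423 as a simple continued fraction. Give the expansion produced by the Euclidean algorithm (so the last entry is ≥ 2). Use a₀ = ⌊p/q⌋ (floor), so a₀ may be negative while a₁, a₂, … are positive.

-2087 = -5·423 + 28
423 = 15·28 + 3
28 = 9·3 + 1
3 = 3·1 + 0  (stop)
So -2087/423 = [-5; 15, 9, 3].

[-5; 15, 9, 3]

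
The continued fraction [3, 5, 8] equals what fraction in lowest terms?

131/41

Fold from the inside: start with 8/1.
  5 + 1/8 = 41/8
  3 + 8/41 = 131/41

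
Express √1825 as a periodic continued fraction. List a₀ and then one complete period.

[42; 1, 2, 1, 1, 2, 1, 84]

a₀ = ⌊√1825⌋ = 42.
With m₀=0, d₀=1 and mₖ₊₁ = dₖaₖ − mₖ, dₖ₊₁ = (n − mₖ₊₁²)/dₖ, aₖ₊₁ = ⌊(a₀+mₖ₊₁)/dₖ₊₁⌋:
  k=1: m=42, d=61, a=1
  k=2: m=19, d=24, a=2
  k=3: m=29, d=41, a=1
  k=4: m=12, d=41, a=1
  k=5: m=29, d=24, a=2
  k=6: m=19, d=61, a=1
  k=7: m=42, d=1, a=84
d=1 and a=2a₀=84 at k=7, so the next step gives (m, d) = (42, 61) again — its k=1 value — and the period has length 7.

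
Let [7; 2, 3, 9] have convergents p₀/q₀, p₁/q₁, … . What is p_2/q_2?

52/7

Using pₖ = aₖpₖ₋₁ + pₖ₋₂, qₖ = aₖqₖ₋₁ + qₖ₋₂ (with p₋₁=1, p₋₂=0, q₋₁=0, q₋₂=1):
  k=0: a=7, p=7, q=1
  k=1: a=2, p=15, q=2
  k=2: a=3, p=52, q=7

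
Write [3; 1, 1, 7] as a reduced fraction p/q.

Fold from the inside: start with 7/1.
  1 + 1/7 = 8/7
  1 + 7/8 = 15/8
  3 + 8/15 = 53/15

53/15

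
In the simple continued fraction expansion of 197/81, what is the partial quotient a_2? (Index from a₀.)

3

197 = 2·81 + 35   →  a_0 = 2
81 = 2·35 + 11   →  a_1 = 2
35 = 3·11 + 2   →  a_2 = 3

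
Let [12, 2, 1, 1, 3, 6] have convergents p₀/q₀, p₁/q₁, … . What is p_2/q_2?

37/3

Using pₖ = aₖpₖ₋₁ + pₖ₋₂, qₖ = aₖqₖ₋₁ + qₖ₋₂ (with p₋₁=1, p₋₂=0, q₋₁=0, q₋₂=1):
  k=0: a=12, p=12, q=1
  k=1: a=2, p=25, q=2
  k=2: a=1, p=37, q=3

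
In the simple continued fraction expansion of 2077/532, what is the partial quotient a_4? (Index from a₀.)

3

2077 = 3·532 + 481   →  a_0 = 3
532 = 1·481 + 51   →  a_1 = 1
481 = 9·51 + 22   →  a_2 = 9
51 = 2·22 + 7   →  a_3 = 2
22 = 3·7 + 1   →  a_4 = 3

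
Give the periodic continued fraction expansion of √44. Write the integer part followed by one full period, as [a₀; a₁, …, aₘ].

a₀ = ⌊√44⌋ = 6.
With m₀=0, d₀=1 and mₖ₊₁ = dₖaₖ − mₖ, dₖ₊₁ = (n − mₖ₊₁²)/dₖ, aₖ₊₁ = ⌊(a₀+mₖ₊₁)/dₖ₊₁⌋:
  k=1: m=6, d=8, a=1
  k=2: m=2, d=5, a=1
  k=3: m=3, d=7, a=1
  k=4: m=4, d=4, a=2
  k=5: m=4, d=7, a=1
  k=6: m=3, d=5, a=1
  k=7: m=2, d=8, a=1
  k=8: m=6, d=1, a=12
d=1 and a=2a₀=12 at k=8, so the next step gives (m, d) = (6, 8) again — its k=1 value — and the period has length 8.

[6; 1, 1, 1, 2, 1, 1, 1, 12]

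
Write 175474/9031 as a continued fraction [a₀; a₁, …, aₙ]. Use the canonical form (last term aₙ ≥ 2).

175474 = 19×9031 + 3885
9031 = 2×3885 + 1261
3885 = 3×1261 + 102
1261 = 12×102 + 37
102 = 2×37 + 28
37 = 1×28 + 9
28 = 3×9 + 1
9 = 9×1 + 0  (stop)
So 175474/9031 = [19; 2, 3, 12, 2, 1, 3, 9].

[19; 2, 3, 12, 2, 1, 3, 9]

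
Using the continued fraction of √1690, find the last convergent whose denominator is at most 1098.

27379/666

√1690 = [41; 9, 8, 9, 82, …] (period length 4).
Convergents:
  p_0/q_0 = 41/1
  p_1/q_1 = 370/9
  p_2/q_2 = 3001/73
  p_3/q_3 = 27379/666
  p_4/q_4 = 2248079/54685
q_3 = 666 ≤ 1098 < 54685 = q_4, so the answer is 27379/666.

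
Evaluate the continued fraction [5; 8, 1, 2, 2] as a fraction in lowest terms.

312/61

Fold from the inside: start with 2/1.
  2 + 1/2 = 5/2
  1 + 2/5 = 7/5
  8 + 5/7 = 61/7
  5 + 7/61 = 312/61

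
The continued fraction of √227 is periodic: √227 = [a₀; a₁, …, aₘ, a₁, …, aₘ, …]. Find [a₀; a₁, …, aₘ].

[15; 15, 30]

a₀ = ⌊√227⌋ = 15.
With m₀=0, d₀=1 and mₖ₊₁ = dₖaₖ − mₖ, dₖ₊₁ = (n − mₖ₊₁²)/dₖ, aₖ₊₁ = ⌊(a₀+mₖ₊₁)/dₖ₊₁⌋:
  k=1: m=15, d=2, a=15
  k=2: m=15, d=1, a=30
d=1 and a=2a₀=30 at k=2, so the next step gives (m, d) = (15, 2) again — its k=1 value — and the period has length 2.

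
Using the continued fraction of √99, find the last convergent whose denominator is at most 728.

3970/399

√99 = [9; 1, 18, …] (period length 2).
Convergents:
  p_0/q_0 = 9/1
  p_1/q_1 = 10/1
  p_2/q_2 = 189/19
  p_3/q_3 = 199/20
  p_4/q_4 = 3771/379
  p_5/q_5 = 3970/399
  p_6/q_6 = 75231/7561
q_5 = 399 ≤ 728 < 7561 = q_6, so the answer is 3970/399.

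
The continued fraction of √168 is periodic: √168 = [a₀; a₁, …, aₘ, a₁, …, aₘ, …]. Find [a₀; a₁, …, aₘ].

a₀ = ⌊√168⌋ = 12.
With m₀=0, d₀=1 and mₖ₊₁ = dₖaₖ − mₖ, dₖ₊₁ = (n − mₖ₊₁²)/dₖ, aₖ₊₁ = ⌊(a₀+mₖ₊₁)/dₖ₊₁⌋:
  k=1: m=12, d=24, a=1
  k=2: m=12, d=1, a=24
d=1 and a=2a₀=24 at k=2, so the next step gives (m, d) = (12, 24) again — its k=1 value — and the period has length 2.

[12; 1, 24]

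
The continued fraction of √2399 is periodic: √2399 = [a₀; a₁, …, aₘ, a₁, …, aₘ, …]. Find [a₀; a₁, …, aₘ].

a₀ = ⌊√2399⌋ = 48.
With m₀=0, d₀=1 and mₖ₊₁ = dₖaₖ − mₖ, dₖ₊₁ = (n − mₖ₊₁²)/dₖ, aₖ₊₁ = ⌊(a₀+mₖ₊₁)/dₖ₊₁⌋:
  k=1: m=48, d=95, a=1
  k=2: m=47, d=2, a=47
  k=3: m=47, d=95, a=1
  k=4: m=48, d=1, a=96
d=1 and a=2a₀=96 at k=4, so the next step gives (m, d) = (48, 95) again — its k=1 value — and the period has length 4.

[48; 1, 47, 1, 96]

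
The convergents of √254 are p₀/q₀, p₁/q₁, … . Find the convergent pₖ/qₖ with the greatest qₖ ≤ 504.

7889/495

√254 = [15; 1, 14, 1, 30, …] (period length 4).
Convergents:
  p_0/q_0 = 15/1
  p_1/q_1 = 16/1
  p_2/q_2 = 239/15
  p_3/q_3 = 255/16
  p_4/q_4 = 7889/495
  p_5/q_5 = 8144/511
q_4 = 495 ≤ 504 < 511 = q_5, so the answer is 7889/495.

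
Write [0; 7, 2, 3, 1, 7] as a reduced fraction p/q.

Fold from the inside: start with 7/1.
  1 + 1/7 = 8/7
  3 + 7/8 = 31/8
  2 + 8/31 = 70/31
  7 + 31/70 = 521/70
  0 + 70/521 = 70/521

70/521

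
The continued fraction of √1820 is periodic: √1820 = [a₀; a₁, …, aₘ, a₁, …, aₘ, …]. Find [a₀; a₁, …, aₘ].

a₀ = ⌊√1820⌋ = 42.
With m₀=0, d₀=1 and mₖ₊₁ = dₖaₖ − mₖ, dₖ₊₁ = (n − mₖ₊₁²)/dₖ, aₖ₊₁ = ⌊(a₀+mₖ₊₁)/dₖ₊₁⌋:
  k=1: m=42, d=56, a=1
  k=2: m=14, d=29, a=1
  k=3: m=15, d=55, a=1
  k=4: m=40, d=4, a=20
  k=5: m=40, d=55, a=1
  k=6: m=15, d=29, a=1
  k=7: m=14, d=56, a=1
  k=8: m=42, d=1, a=84
d=1 and a=2a₀=84 at k=8, so the next step gives (m, d) = (42, 56) again — its k=1 value — and the period has length 8.

[42; 1, 1, 1, 20, 1, 1, 1, 84]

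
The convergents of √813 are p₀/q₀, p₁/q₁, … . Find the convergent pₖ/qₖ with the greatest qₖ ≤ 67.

1112/39

√813 = [28; 1, 1, 18, 1, 1, 56, …] (period length 6).
Convergents:
  p_0/q_0 = 28/1
  p_1/q_1 = 29/1
  p_2/q_2 = 57/2
  p_3/q_3 = 1055/37
  p_4/q_4 = 1112/39
  p_5/q_5 = 2167/76
q_4 = 39 ≤ 67 < 76 = q_5, so the answer is 1112/39.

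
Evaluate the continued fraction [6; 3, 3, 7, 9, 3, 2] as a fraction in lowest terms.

30341/4815

Using pₖ = aₖpₖ₋₁ + pₖ₋₂ and qₖ = aₖqₖ₋₁ + qₖ₋₂:
  k=0: a=6, p=6, q=1
  k=1: a=3, p=19, q=3
  k=2: a=3, p=63, q=10
  k=3: a=7, p=460, q=73
  k=4: a=9, p=4203, q=667
  k=5: a=3, p=13069, q=2074
  k=6: a=2, p=30341, q=4815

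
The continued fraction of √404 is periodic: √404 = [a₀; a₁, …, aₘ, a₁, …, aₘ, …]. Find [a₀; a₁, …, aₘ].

[20; 10, 40]

a₀ = ⌊√404⌋ = 20.
With m₀=0, d₀=1 and mₖ₊₁ = dₖaₖ − mₖ, dₖ₊₁ = (n − mₖ₊₁²)/dₖ, aₖ₊₁ = ⌊(a₀+mₖ₊₁)/dₖ₊₁⌋:
  k=1: m=20, d=4, a=10
  k=2: m=20, d=1, a=40
d=1 and a=2a₀=40 at k=2, so the next step gives (m, d) = (20, 4) again — its k=1 value — and the period has length 2.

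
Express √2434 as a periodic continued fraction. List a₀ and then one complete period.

a₀ = ⌊√2434⌋ = 49.
With m₀=0, d₀=1 and mₖ₊₁ = dₖaₖ − mₖ, dₖ₊₁ = (n − mₖ₊₁²)/dₖ, aₖ₊₁ = ⌊(a₀+mₖ₊₁)/dₖ₊₁⌋:
  k=1: m=49, d=33, a=2
  k=2: m=17, d=65, a=1
  k=3: m=48, d=2, a=48
  k=4: m=48, d=65, a=1
  k=5: m=17, d=33, a=2
  k=6: m=49, d=1, a=98
d=1 and a=2a₀=98 at k=6, so the next step gives (m, d) = (49, 33) again — its k=1 value — and the period has length 6.

[49; 2, 1, 48, 1, 2, 98]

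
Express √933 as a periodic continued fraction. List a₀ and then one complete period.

[30; 1, 1, 5, 20, 5, 1, 1, 60]

a₀ = ⌊√933⌋ = 30.
With m₀=0, d₀=1 and mₖ₊₁ = dₖaₖ − mₖ, dₖ₊₁ = (n − mₖ₊₁²)/dₖ, aₖ₊₁ = ⌊(a₀+mₖ₊₁)/dₖ₊₁⌋:
  k=1: m=30, d=33, a=1
  k=2: m=3, d=28, a=1
  k=3: m=25, d=11, a=5
  k=4: m=30, d=3, a=20
  k=5: m=30, d=11, a=5
  k=6: m=25, d=28, a=1
  k=7: m=3, d=33, a=1
  k=8: m=30, d=1, a=60
d=1 and a=2a₀=60 at k=8, so the next step gives (m, d) = (30, 33) again — its k=1 value — and the period has length 8.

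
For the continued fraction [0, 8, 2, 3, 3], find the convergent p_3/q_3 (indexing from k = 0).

7/59

Using pₖ = aₖpₖ₋₁ + pₖ₋₂, qₖ = aₖqₖ₋₁ + qₖ₋₂ (with p₋₁=1, p₋₂=0, q₋₁=0, q₋₂=1):
  k=0: a=0, p=0, q=1
  k=1: a=8, p=1, q=8
  k=2: a=2, p=2, q=17
  k=3: a=3, p=7, q=59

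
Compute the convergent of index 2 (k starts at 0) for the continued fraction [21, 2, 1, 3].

Using pₖ = aₖpₖ₋₁ + pₖ₋₂, qₖ = aₖqₖ₋₁ + qₖ₋₂ (with p₋₁=1, p₋₂=0, q₋₁=0, q₋₂=1):
  k=0: a=21, p=21, q=1
  k=1: a=2, p=43, q=2
  k=2: a=1, p=64, q=3

64/3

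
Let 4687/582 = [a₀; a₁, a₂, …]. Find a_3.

3

4687 = 8·582 + 31   →  a_0 = 8
582 = 18·31 + 24   →  a_1 = 18
31 = 1·24 + 7   →  a_2 = 1
24 = 3·7 + 3   →  a_3 = 3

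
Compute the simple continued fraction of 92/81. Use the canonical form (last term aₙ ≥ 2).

92 = 1×81 + 11
81 = 7×11 + 4
11 = 2×4 + 3
4 = 1×3 + 1
3 = 3×1 + 0  (stop)
So 92/81 = [1; 7, 2, 1, 3].

[1; 7, 2, 1, 3]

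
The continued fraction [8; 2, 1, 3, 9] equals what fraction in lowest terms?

Using pₖ = aₖpₖ₋₁ + pₖ₋₂ and qₖ = aₖqₖ₋₁ + qₖ₋₂:
  k=0: a=8, p=8, q=1
  k=1: a=2, p=17, q=2
  k=2: a=1, p=25, q=3
  k=3: a=3, p=92, q=11
  k=4: a=9, p=853, q=102

853/102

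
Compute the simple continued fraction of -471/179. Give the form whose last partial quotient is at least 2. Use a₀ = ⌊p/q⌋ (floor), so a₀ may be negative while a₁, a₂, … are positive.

[-3; 2, 1, 2, 2, 9]

-471 = -3·179 + 66
179 = 2·66 + 47
66 = 1·47 + 19
47 = 2·19 + 9
19 = 2·9 + 1
9 = 9·1 + 0  (stop)
So -471/179 = [-3; 2, 1, 2, 2, 9].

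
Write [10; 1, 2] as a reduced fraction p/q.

32/3

Fold from the inside: start with 2/1.
  1 + 1/2 = 3/2
  10 + 2/3 = 32/3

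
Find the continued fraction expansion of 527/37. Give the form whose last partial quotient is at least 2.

[14; 4, 9]

527 = 14*37 + 9
37 = 4*9 + 1
9 = 9*1 + 0  (stop)
So 527/37 = [14; 4, 9].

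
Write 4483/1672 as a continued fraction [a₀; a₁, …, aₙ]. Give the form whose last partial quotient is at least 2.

[2; 1, 2, 7, 3, 3, 7]

4483 = 2×1672 + 1139
1672 = 1×1139 + 533
1139 = 2×533 + 73
533 = 7×73 + 22
73 = 3×22 + 7
22 = 3×7 + 1
7 = 7×1 + 0  (stop)
So 4483/1672 = [2; 1, 2, 7, 3, 3, 7].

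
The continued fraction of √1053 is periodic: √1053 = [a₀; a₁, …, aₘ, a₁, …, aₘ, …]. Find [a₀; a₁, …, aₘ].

[32; 2, 4, 2, 64]

a₀ = ⌊√1053⌋ = 32.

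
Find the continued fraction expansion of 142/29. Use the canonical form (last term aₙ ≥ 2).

[4; 1, 8, 1, 2]

142 = 4×29 + 26
29 = 1×26 + 3
26 = 8×3 + 2
3 = 1×2 + 1
2 = 2×1 + 0  (stop)
So 142/29 = [4; 1, 8, 1, 2].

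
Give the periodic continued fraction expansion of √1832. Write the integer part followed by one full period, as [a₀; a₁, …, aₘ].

[42; 1, 4, 21, 4, 1, 84]

a₀ = ⌊√1832⌋ = 42.
With m₀=0, d₀=1 and mₖ₊₁ = dₖaₖ − mₖ, dₖ₊₁ = (n − mₖ₊₁²)/dₖ, aₖ₊₁ = ⌊(a₀+mₖ₊₁)/dₖ₊₁⌋:
  k=1: m=42, d=68, a=1
  k=2: m=26, d=17, a=4
  k=3: m=42, d=4, a=21
  k=4: m=42, d=17, a=4
  k=5: m=26, d=68, a=1
  k=6: m=42, d=1, a=84
d=1 and a=2a₀=84 at k=6, so the next step gives (m, d) = (42, 68) again — its k=1 value — and the period has length 6.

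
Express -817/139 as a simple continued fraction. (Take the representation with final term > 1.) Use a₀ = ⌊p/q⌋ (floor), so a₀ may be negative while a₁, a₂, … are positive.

[-6; 8, 5, 1, 2]

-817 = -6·139 + 17
139 = 8·17 + 3
17 = 5·3 + 2
3 = 1·2 + 1
2 = 2·1 + 0  (stop)
So -817/139 = [-6; 8, 5, 1, 2].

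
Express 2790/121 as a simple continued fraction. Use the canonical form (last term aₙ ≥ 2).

2790 = 23·121 + 7
121 = 17·7 + 2
7 = 3·2 + 1
2 = 2·1 + 0  (stop)
So 2790/121 = [23; 17, 3, 2].

[23; 17, 3, 2]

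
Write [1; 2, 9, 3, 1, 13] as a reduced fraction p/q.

1582/1073

Using pₖ = aₖpₖ₋₁ + pₖ₋₂ and qₖ = aₖqₖ₋₁ + qₖ₋₂:
  k=0: a=1, p=1, q=1
  k=1: a=2, p=3, q=2
  k=2: a=9, p=28, q=19
  k=3: a=3, p=87, q=59
  k=4: a=1, p=115, q=78
  k=5: a=13, p=1582, q=1073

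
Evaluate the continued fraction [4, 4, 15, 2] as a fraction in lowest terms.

535/126

Fold from the inside: start with 2/1.
  15 + 1/2 = 31/2
  4 + 2/31 = 126/31
  4 + 31/126 = 535/126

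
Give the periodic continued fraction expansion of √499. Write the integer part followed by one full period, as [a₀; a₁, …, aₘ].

[22; 2, 1, 21, 1, 2, 44]

a₀ = ⌊√499⌋ = 22.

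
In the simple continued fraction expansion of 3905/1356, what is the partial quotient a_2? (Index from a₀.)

3905 = 2·1356 + 1193   →  a_0 = 2
1356 = 1·1193 + 163   →  a_1 = 1
1193 = 7·163 + 52   →  a_2 = 7

7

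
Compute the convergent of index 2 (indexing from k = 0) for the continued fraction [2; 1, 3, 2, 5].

Using pₖ = aₖpₖ₋₁ + pₖ₋₂, qₖ = aₖqₖ₋₁ + qₖ₋₂ (with p₋₁=1, p₋₂=0, q₋₁=0, q₋₂=1):
  k=0: a=2, p=2, q=1
  k=1: a=1, p=3, q=1
  k=2: a=3, p=11, q=4

11/4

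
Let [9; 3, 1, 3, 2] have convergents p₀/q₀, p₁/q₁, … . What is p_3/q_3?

Using pₖ = aₖpₖ₋₁ + pₖ₋₂, qₖ = aₖqₖ₋₁ + qₖ₋₂ (with p₋₁=1, p₋₂=0, q₋₁=0, q₋₂=1):
  k=0: a=9, p=9, q=1
  k=1: a=3, p=28, q=3
  k=2: a=1, p=37, q=4
  k=3: a=3, p=139, q=15

139/15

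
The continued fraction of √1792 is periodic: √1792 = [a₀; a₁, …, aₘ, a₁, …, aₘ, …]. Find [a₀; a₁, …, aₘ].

a₀ = ⌊√1792⌋ = 42.
With m₀=0, d₀=1 and mₖ₊₁ = dₖaₖ − mₖ, dₖ₊₁ = (n − mₖ₊₁²)/dₖ, aₖ₊₁ = ⌊(a₀+mₖ₊₁)/dₖ₊₁⌋:
  k=1: m=42, d=28, a=3
  k=2: m=42, d=1, a=84
d=1 and a=2a₀=84 at k=2, so the next step gives (m, d) = (42, 28) again — its k=1 value — and the period has length 2.

[42; 3, 84]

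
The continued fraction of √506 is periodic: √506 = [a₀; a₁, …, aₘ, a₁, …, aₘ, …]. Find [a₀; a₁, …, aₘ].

[22; 2, 44]

a₀ = ⌊√506⌋ = 22.
With m₀=0, d₀=1 and mₖ₊₁ = dₖaₖ − mₖ, dₖ₊₁ = (n − mₖ₊₁²)/dₖ, aₖ₊₁ = ⌊(a₀+mₖ₊₁)/dₖ₊₁⌋:
  k=1: m=22, d=22, a=2
  k=2: m=22, d=1, a=44
d=1 and a=2a₀=44 at k=2, so the next step gives (m, d) = (22, 22) again — its k=1 value — and the period has length 2.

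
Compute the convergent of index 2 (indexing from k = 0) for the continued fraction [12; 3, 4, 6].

Using pₖ = aₖpₖ₋₁ + pₖ₋₂, qₖ = aₖqₖ₋₁ + qₖ₋₂ (with p₋₁=1, p₋₂=0, q₋₁=0, q₋₂=1):
  k=0: a=12, p=12, q=1
  k=1: a=3, p=37, q=3
  k=2: a=4, p=160, q=13

160/13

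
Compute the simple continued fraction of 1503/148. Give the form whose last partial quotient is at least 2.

[10; 6, 2, 3, 3]

1503 = 10·148 + 23
148 = 6·23 + 10
23 = 2·10 + 3
10 = 3·3 + 1
3 = 3·1 + 0  (stop)
So 1503/148 = [10; 6, 2, 3, 3].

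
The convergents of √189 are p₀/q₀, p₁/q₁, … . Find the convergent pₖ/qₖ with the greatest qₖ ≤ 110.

1471/107

√189 = [13; 1, 2, 1, 26, …] (period length 4).
Convergents:
  p_0/q_0 = 13/1
  p_1/q_1 = 14/1
  p_2/q_2 = 41/3
  p_3/q_3 = 55/4
  p_4/q_4 = 1471/107
  p_5/q_5 = 1526/111
q_4 = 107 ≤ 110 < 111 = q_5, so the answer is 1471/107.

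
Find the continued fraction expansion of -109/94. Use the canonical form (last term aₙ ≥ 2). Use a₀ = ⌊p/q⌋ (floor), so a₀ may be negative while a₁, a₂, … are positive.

-109 = -2×94 + 79
94 = 1×79 + 15
79 = 5×15 + 4
15 = 3×4 + 3
4 = 1×3 + 1
3 = 3×1 + 0  (stop)
So -109/94 = [-2; 1, 5, 3, 1, 3].

[-2; 1, 5, 3, 1, 3]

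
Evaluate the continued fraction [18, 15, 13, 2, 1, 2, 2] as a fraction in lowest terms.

69176/3829

Using pₖ = aₖpₖ₋₁ + pₖ₋₂ and qₖ = aₖqₖ₋₁ + qₖ₋₂:
  k=0: a=18, p=18, q=1
  k=1: a=15, p=271, q=15
  k=2: a=13, p=3541, q=196
  k=3: a=2, p=7353, q=407
  k=4: a=1, p=10894, q=603
  k=5: a=2, p=29141, q=1613
  k=6: a=2, p=69176, q=3829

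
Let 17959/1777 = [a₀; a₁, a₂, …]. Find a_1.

17959 = 10·1777 + 189   →  a_0 = 10
1777 = 9·189 + 76   →  a_1 = 9

9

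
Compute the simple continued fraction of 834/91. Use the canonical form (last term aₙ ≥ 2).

834 = 9·91 + 15
91 = 6·15 + 1
15 = 15·1 + 0  (stop)
So 834/91 = [9; 6, 15].

[9; 6, 15]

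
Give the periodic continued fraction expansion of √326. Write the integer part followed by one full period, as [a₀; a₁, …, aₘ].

[18; 18, 36]

a₀ = ⌊√326⌋ = 18.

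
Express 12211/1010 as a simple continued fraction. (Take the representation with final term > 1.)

12211 = 12×1010 + 91
1010 = 11×91 + 9
91 = 10×9 + 1
9 = 9×1 + 0  (stop)
So 12211/1010 = [12; 11, 10, 9].

[12; 11, 10, 9]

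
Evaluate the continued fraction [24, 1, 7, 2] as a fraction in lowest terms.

423/17

Fold from the inside: start with 2/1.
  7 + 1/2 = 15/2
  1 + 2/15 = 17/15
  24 + 15/17 = 423/17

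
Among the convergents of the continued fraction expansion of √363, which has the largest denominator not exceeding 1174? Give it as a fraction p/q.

√363 = [19; 19, 38, …] (period length 2).
Convergents:
  p_0/q_0 = 19/1
  p_1/q_1 = 362/19
  p_2/q_2 = 13775/723
  p_3/q_3 = 262087/13756
q_2 = 723 ≤ 1174 < 13756 = q_3, so the answer is 13775/723.

13775/723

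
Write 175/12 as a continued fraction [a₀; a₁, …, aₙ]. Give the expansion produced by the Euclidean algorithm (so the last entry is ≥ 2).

175 = 14·12 + 7
12 = 1·7 + 5
7 = 1·5 + 2
5 = 2·2 + 1
2 = 2·1 + 0  (stop)
So 175/12 = [14; 1, 1, 2, 2].

[14; 1, 1, 2, 2]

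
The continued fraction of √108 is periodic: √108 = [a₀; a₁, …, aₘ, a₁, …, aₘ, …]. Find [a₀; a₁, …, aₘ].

a₀ = ⌊√108⌋ = 10.
With m₀=0, d₀=1 and mₖ₊₁ = dₖaₖ − mₖ, dₖ₊₁ = (n − mₖ₊₁²)/dₖ, aₖ₊₁ = ⌊(a₀+mₖ₊₁)/dₖ₊₁⌋:
  k=1: m=10, d=8, a=2
  k=2: m=6, d=9, a=1
  k=3: m=3, d=11, a=1
  k=4: m=8, d=4, a=4
  k=5: m=8, d=11, a=1
  k=6: m=3, d=9, a=1
  k=7: m=6, d=8, a=2
  k=8: m=10, d=1, a=20
d=1 and a=2a₀=20 at k=8, so the next step gives (m, d) = (10, 8) again — its k=1 value — and the period has length 8.

[10; 2, 1, 1, 4, 1, 1, 2, 20]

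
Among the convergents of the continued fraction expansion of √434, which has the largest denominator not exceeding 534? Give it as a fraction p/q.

5229/251

√434 = [20; 1, 4, 1, 40, …] (period length 4).
Convergents:
  p_0/q_0 = 20/1
  p_1/q_1 = 21/1
  p_2/q_2 = 104/5
  p_3/q_3 = 125/6
  p_4/q_4 = 5104/245
  p_5/q_5 = 5229/251
  p_6/q_6 = 26020/1249
q_5 = 251 ≤ 534 < 1249 = q_6, so the answer is 5229/251.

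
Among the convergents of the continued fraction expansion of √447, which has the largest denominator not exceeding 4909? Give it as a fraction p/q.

√447 = [21; 7, 42, …] (period length 2).
Convergents:
  p_0/q_0 = 21/1
  p_1/q_1 = 148/7
  p_2/q_2 = 6237/295
  p_3/q_3 = 43807/2072
  p_4/q_4 = 1846131/87319
q_3 = 2072 ≤ 4909 < 87319 = q_4, so the answer is 43807/2072.

43807/2072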